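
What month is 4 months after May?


May is month 5
5 + 4 = 9

September


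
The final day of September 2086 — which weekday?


September 2086 has 30 days
Anchor: Jan 1, 2086. With p = 2086 - 1 = 2085: (p + p//4 - p//100 + p//400) mod 7 = (2085 + 521 - 20 + 5) mod 7 = 2591 mod 7 = 1 -> Tuesday (Mon=0 ... Sun=6)
Days before September (Jan-Aug): 243; September 1 index = (1 + 243) mod 7 = 6 -> Sunday
Last day offset: 30 - 1 = 29 days
Weekday index = (6 + 29) mod 7 = 0

Monday, September 30


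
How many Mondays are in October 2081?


October 2081 has 31 days
Anchor: Jan 1, 2081. With p = 2081 - 1 = 2080: (p + p//4 - p//100 + p//400) mod 7 = (2080 + 520 - 20 + 5) mod 7 = 2585 mod 7 = 2 -> Wednesday (Mon=0 ... Sun=6)
Days before October (Jan-Sep): 273; October 1 index = (2 + 273) mod 7 = 2 -> Wednesday
First Monday is October 6
Mondays: 6, 13, 20, 27

4 Mondays


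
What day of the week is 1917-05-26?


Date: May 26, 1917
Anchor: Jan 1, 1917. With p = 1917 - 1 = 1916: (p + p//4 - p//100 + p//400) mod 7 = (1916 + 479 - 19 + 4) mod 7 = 2380 mod 7 = 0 -> Monday (Mon=0 ... Sun=6)
Days before May (Jan-Apr): 120; offset = 120 + 26 - 1 = 145
Weekday index = (0 + 145) mod 7 = 5

Day of the week: Saturday


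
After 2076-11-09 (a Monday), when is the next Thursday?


Current: Monday
Target: Thursday
Days ahead: 3

Next Thursday: 2076-11-12


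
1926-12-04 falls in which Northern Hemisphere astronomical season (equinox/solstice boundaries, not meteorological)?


Date: December 4
Astronomical Autumn (approx.; exact equinox/solstice day varies by year): September 22 to December 20
December 4 falls within the Autumn window

Autumn


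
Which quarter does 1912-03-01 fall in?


Month: March (month 3)
Q1: Jan-Mar, Q2: Apr-Jun, Q3: Jul-Sep, Q4: Oct-Dec

Q1


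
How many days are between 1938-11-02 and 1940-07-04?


From 1938-11-02 to 1940-07-04
1938-11-02: days before November = 31 + 28 + 31 + 30 + 31 + 30 + 31 + 31 + 30 + 31 = 304 (1938 is not a leap year); day of year = 304 + 2 = 306
1940-07-04: days before July = 31 + 29 + 31 + 30 + 31 + 30 = 182 (1940 is a leap year); day of year = 182 + 4 = 186
Rest of 1938: 365 - 306 = 59
Full years 1939 (365): 365
Total = 59 + 365 + 186 = 610

610 days


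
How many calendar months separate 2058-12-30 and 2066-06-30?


From December 2058 to June 2066
8 years * 12 = 96 months, minus 6 months = 90

90 months


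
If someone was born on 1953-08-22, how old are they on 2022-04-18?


Birth: 1953-08-22
Reference: 2022-04-18
Year difference: 2022 - 1953 = 69
Birthday not yet reached in 2022, subtract 1

68 years old


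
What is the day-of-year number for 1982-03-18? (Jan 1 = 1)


Date: March 18, 1982
Days in months 1 through 2: 59
Plus 18 days in March

Day of year: 77


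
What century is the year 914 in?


Century = (year - 1) // 100 + 1
= (914 - 1) // 100 + 1
= 913 // 100 + 1
= 9 + 1

10th century


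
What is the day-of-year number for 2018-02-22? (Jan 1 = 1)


Date: February 22, 2018
Days in months 1 through 1: 31
Plus 22 days in February

Day of year: 53


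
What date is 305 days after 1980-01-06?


Start: 1980-01-06, add 305 days
January 1980 has 31 days: 31 - 6 = 25 days to January 31 -> 280 left
February 1980 has 29 days -> 251 left
March 1980 has 31 days -> 220 left
April 1980 has 30 days -> 190 left
May 1980 has 31 days -> 159 left
June 1980 has 30 days -> 129 left
July 1980 has 31 days -> 98 left
August 1980 has 31 days -> 67 left
September 1980 has 30 days -> 37 left
October 1980 has 31 days -> 6 left
November 1980: 6 <= 30 -> lands on November 6

Result: 1980-11-06


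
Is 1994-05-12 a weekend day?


Anchor: Jan 1, 1994. With p = 1994 - 1 = 1993: (p + p//4 - p//100 + p//400) mod 7 = (1993 + 498 - 19 + 4) mod 7 = 2476 mod 7 = 5 -> Saturday (Mon=0 ... Sun=6)
Day of year: 132; offset = 131
Weekday index = (5 + 131) mod 7 = 3 -> Thursday
Weekend days: Saturday, Sunday

No


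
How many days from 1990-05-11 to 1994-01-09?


From 1990-05-11 to 1994-01-09
1990-05-11: days before May = 31 + 28 + 31 + 30 = 120 (1990 is not a leap year); day of year = 120 + 11 = 131
1994-01-09: day of year = 9
Rest of 1990: 365 - 131 = 234
Full years 1991 (365), 1992 (366), 1993 (365): 1096
Total = 234 + 1096 + 9 = 1339

1339 days


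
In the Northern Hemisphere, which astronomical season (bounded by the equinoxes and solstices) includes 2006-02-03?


Date: February 3
Astronomical Winter (approx.; exact equinox/solstice day varies by year): December 21 to March 19
February 3 falls within the Winter window

Winter


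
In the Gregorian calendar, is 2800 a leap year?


Gregorian leap year rule: divisible by 4, but not by 100, unless also by 400.
2800 is divisible by 400 -> leap year

Yes


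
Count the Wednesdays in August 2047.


August 2047 has 31 days
Anchor: Jan 1, 2047. With p = 2047 - 1 = 2046: (p + p//4 - p//100 + p//400) mod 7 = (2046 + 511 - 20 + 5) mod 7 = 2542 mod 7 = 1 -> Tuesday (Mon=0 ... Sun=6)
Days before August (Jan-Jul): 212; August 1 index = (1 + 212) mod 7 = 3 -> Thursday
First Wednesday is August 7
Wednesdays: 7, 14, 21, 28

4 Wednesdays


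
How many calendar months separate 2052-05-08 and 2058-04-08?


From May 2052 to April 2058
6 years * 12 = 72 months, minus 1 month = 71

71 months


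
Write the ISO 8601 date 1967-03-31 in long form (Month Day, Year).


ISO 1967-03-31 parses as year=1967, month=03, day=31
Month 3 -> March

March 31, 1967


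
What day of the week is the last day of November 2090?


November 2090 has 30 days
Anchor: Jan 1, 2090. With p = 2090 - 1 = 2089: (p + p//4 - p//100 + p//400) mod 7 = (2089 + 522 - 20 + 5) mod 7 = 2596 mod 7 = 6 -> Sunday (Mon=0 ... Sun=6)
Days before November (Jan-Oct): 304; November 1 index = (6 + 304) mod 7 = 2 -> Wednesday
Last day offset: 30 - 1 = 29 days
Weekday index = (2 + 29) mod 7 = 3

Thursday, November 30


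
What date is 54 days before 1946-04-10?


Start: 1946-04-10, subtract 54 days
Back 10 days from April 10 reaches March 31, 1946 -> 44 left
March 1946 has 31 days -> back to February 28, 1946 -> 13 left
February 1946: 28 - 13 = 15 -> lands on February 15

Result: 1946-02-15


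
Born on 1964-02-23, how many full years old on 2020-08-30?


Birth: 1964-02-23
Reference: 2020-08-30
Year difference: 2020 - 1964 = 56

56 years old


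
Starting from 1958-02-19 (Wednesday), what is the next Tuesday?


Current: Wednesday
Target: Tuesday
Days ahead: 6

Next Tuesday: 1958-02-25


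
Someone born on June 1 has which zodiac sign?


Date: June 1
Conventional tropical zodiac dates: Gemini from May 21 onward; Cancer starts June 21
June 1 falls within the Gemini range

Gemini


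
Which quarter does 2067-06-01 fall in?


Month: June (month 6)
Q1: Jan-Mar, Q2: Apr-Jun, Q3: Jul-Sep, Q4: Oct-Dec

Q2


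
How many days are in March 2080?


March 2080

31 days


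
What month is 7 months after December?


December is month 12
12 + 7 = 19; wrap: 19 - 12 = 7

July


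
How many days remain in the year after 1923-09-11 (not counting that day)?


Day of year: 254 of 365
Remaining = 365 - 254

111 days


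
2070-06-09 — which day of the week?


Date: June 9, 2070
Anchor: Jan 1, 2070. With p = 2070 - 1 = 2069: (p + p//4 - p//100 + p//400) mod 7 = (2069 + 517 - 20 + 5) mod 7 = 2571 mod 7 = 2 -> Wednesday (Mon=0 ... Sun=6)
Days before June (Jan-May): 151; offset = 151 + 9 - 1 = 159
Weekday index = (2 + 159) mod 7 = 0

Day of the week: Monday


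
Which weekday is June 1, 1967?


Target: June 1, 1967
Anchor: Jan 1, 1967. With p = 1967 - 1 = 1966: (p + p//4 - p//100 + p//400) mod 7 = (1966 + 491 - 19 + 4) mod 7 = 2442 mod 7 = 6 -> Sunday (Mon=0 ... Sun=6)
Days before June (Jan-May): 151 days
Weekday index = (6 + 151) mod 7 = 3

Thursday


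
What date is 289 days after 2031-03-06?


Start: 2031-03-06, add 289 days
March 2031 has 31 days: 31 - 6 = 25 days to March 31 -> 264 left
April 2031 has 30 days -> 234 left
May 2031 has 31 days -> 203 left
June 2031 has 30 days -> 173 left
July 2031 has 31 days -> 142 left
August 2031 has 31 days -> 111 left
September 2031 has 30 days -> 81 left
October 2031 has 31 days -> 50 left
November 2031 has 30 days -> 20 left
December 2031: 20 <= 31 -> lands on December 20

Result: 2031-12-20


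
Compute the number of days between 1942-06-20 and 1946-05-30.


From 1942-06-20 to 1946-05-30
1942-06-20: days before June = 31 + 28 + 31 + 30 + 31 = 151 (1942 is not a leap year); day of year = 151 + 20 = 171
1946-05-30: days before May = 31 + 28 + 31 + 30 = 120 (1946 is not a leap year); day of year = 120 + 30 = 150
Rest of 1942: 365 - 171 = 194
Full years 1943 (365), 1944 (366), 1945 (365): 1096
Total = 194 + 1096 + 150 = 1440

1440 days


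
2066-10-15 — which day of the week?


Date: October 15, 2066
Anchor: Jan 1, 2066. With p = 2066 - 1 = 2065: (p + p//4 - p//100 + p//400) mod 7 = (2065 + 516 - 20 + 5) mod 7 = 2566 mod 7 = 4 -> Friday (Mon=0 ... Sun=6)
Days before October (Jan-Sep): 273; offset = 273 + 15 - 1 = 287
Weekday index = (4 + 287) mod 7 = 4

Day of the week: Friday


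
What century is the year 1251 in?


Century = (year - 1) // 100 + 1
= (1251 - 1) // 100 + 1
= 1250 // 100 + 1
= 12 + 1

13th century


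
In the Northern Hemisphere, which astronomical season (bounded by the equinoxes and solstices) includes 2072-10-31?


Date: October 31
Astronomical Autumn (approx.; exact equinox/solstice day varies by year): September 22 to December 20
October 31 falls within the Autumn window

Autumn


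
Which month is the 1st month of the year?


Month 1 of 12

January


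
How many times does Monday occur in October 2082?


October 2082 has 31 days
Anchor: Jan 1, 2082. With p = 2082 - 1 = 2081: (p + p//4 - p//100 + p//400) mod 7 = (2081 + 520 - 20 + 5) mod 7 = 2586 mod 7 = 3 -> Thursday (Mon=0 ... Sun=6)
Days before October (Jan-Sep): 273; October 1 index = (3 + 273) mod 7 = 3 -> Thursday
First Monday is October 5
Mondays: 5, 12, 19, 26

4 Mondays


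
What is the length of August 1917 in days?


August 1917

31 days


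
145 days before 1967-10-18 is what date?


Start: 1967-10-18, subtract 145 days
Back 18 days from October 18 reaches September 30, 1967 -> 127 left
September 1967 has 30 days -> back to August 31, 1967 -> 97 left
August 1967 has 31 days -> back to July 31, 1967 -> 66 left
July 1967 has 31 days -> back to June 30, 1967 -> 35 left
June 1967 has 30 days -> back to May 31, 1967 -> 5 left
May 1967: 31 - 5 = 26 -> lands on May 26

Result: 1967-05-26


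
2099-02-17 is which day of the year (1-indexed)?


Date: February 17, 2099
Days in months 1 through 1: 31
Plus 17 days in February

Day of year: 48


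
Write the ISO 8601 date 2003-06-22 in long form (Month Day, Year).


ISO 2003-06-22 parses as year=2003, month=06, day=22
Month 6 -> June

June 22, 2003


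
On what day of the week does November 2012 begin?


Target: November 1, 2012
Anchor: Jan 1, 2012. With p = 2012 - 1 = 2011: (p + p//4 - p//100 + p//400) mod 7 = (2011 + 502 - 20 + 5) mod 7 = 2498 mod 7 = 6 -> Sunday (Mon=0 ... Sun=6)
Days before November (Jan-Oct): 305 days
Weekday index = (6 + 305) mod 7 = 3

Thursday


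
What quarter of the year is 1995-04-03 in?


Month: April (month 4)
Q1: Jan-Mar, Q2: Apr-Jun, Q3: Jul-Sep, Q4: Oct-Dec

Q2


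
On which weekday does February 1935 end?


February 1935 has 28 days
Anchor: Jan 1, 1935. With p = 1935 - 1 = 1934: (p + p//4 - p//100 + p//400) mod 7 = (1934 + 483 - 19 + 4) mod 7 = 2402 mod 7 = 1 -> Tuesday (Mon=0 ... Sun=6)
Days before February (Jan): 31; February 1 index = (1 + 31) mod 7 = 4 -> Friday
Last day offset: 28 - 1 = 27 days
Weekday index = (4 + 27) mod 7 = 3

Thursday, February 28


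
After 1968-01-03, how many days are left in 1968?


Day of year: 3 of 366
Remaining = 366 - 3

363 days


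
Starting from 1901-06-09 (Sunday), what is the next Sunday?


Current: Sunday
Target: Sunday
Days ahead: 7

Next Sunday: 1901-06-16


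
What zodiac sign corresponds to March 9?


Date: March 9
Conventional tropical zodiac dates: Pisces from February 19 onward; Aries starts March 21
March 9 falls within the Pisces range

Pisces


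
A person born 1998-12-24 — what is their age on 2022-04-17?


Birth: 1998-12-24
Reference: 2022-04-17
Year difference: 2022 - 1998 = 24
Birthday not yet reached in 2022, subtract 1

23 years old


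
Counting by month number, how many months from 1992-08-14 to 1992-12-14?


From August 1992 to December 1992
0 years * 12 = 0 months, plus 4 months = 4

4 months


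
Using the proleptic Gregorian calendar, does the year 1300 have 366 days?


Gregorian leap year rule: divisible by 4, but not by 100, unless also by 400.
1300 is divisible by 100 but not 400 -> not a leap year

No


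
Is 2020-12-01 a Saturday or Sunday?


Anchor: Jan 1, 2020. With p = 2020 - 1 = 2019: (p + p//4 - p//100 + p//400) mod 7 = (2019 + 504 - 20 + 5) mod 7 = 2508 mod 7 = 2 -> Wednesday (Mon=0 ... Sun=6)
Day of year: 336; offset = 335
Weekday index = (2 + 335) mod 7 = 1 -> Tuesday
Weekend days: Saturday, Sunday

No


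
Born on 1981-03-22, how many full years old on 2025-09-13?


Birth: 1981-03-22
Reference: 2025-09-13
Year difference: 2025 - 1981 = 44

44 years old


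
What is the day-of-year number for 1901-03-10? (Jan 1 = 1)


Date: March 10, 1901
Days in months 1 through 2: 59
Plus 10 days in March

Day of year: 69


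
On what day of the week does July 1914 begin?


Target: July 1, 1914
Anchor: Jan 1, 1914. With p = 1914 - 1 = 1913: (p + p//4 - p//100 + p//400) mod 7 = (1913 + 478 - 19 + 4) mod 7 = 2376 mod 7 = 3 -> Thursday (Mon=0 ... Sun=6)
Days before July (Jan-Jun): 181 days
Weekday index = (3 + 181) mod 7 = 2

Wednesday


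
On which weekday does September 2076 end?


September 2076 has 30 days
Anchor: Jan 1, 2076. With p = 2076 - 1 = 2075: (p + p//4 - p//100 + p//400) mod 7 = (2075 + 518 - 20 + 5) mod 7 = 2578 mod 7 = 2 -> Wednesday (Mon=0 ... Sun=6)
Days before September (Jan-Aug): 244; September 1 index = (2 + 244) mod 7 = 1 -> Tuesday
Last day offset: 30 - 1 = 29 days
Weekday index = (1 + 29) mod 7 = 2

Wednesday, September 30


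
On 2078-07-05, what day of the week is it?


Date: July 5, 2078
Anchor: Jan 1, 2078. With p = 2078 - 1 = 2077: (p + p//4 - p//100 + p//400) mod 7 = (2077 + 519 - 20 + 5) mod 7 = 2581 mod 7 = 5 -> Saturday (Mon=0 ... Sun=6)
Days before July (Jan-Jun): 181; offset = 181 + 5 - 1 = 185
Weekday index = (5 + 185) mod 7 = 1

Day of the week: Tuesday


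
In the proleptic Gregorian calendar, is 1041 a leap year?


Gregorian leap year rule: divisible by 4, but not by 100, unless also by 400.
1041 is not divisible by 4 -> not a leap year

No


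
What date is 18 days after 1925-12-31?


Start: 1925-12-31, add 18 days
December 31 is the last day of December 1925 -> 18 left
January 1926: 18 <= 31 -> lands on January 18

Result: 1926-01-18


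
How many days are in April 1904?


April 1904

30 days


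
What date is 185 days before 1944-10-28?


Start: 1944-10-28, subtract 185 days
Back 28 days from October 28 reaches September 30, 1944 -> 157 left
September 1944 has 30 days -> back to August 31, 1944 -> 127 left
August 1944 has 31 days -> back to July 31, 1944 -> 96 left
July 1944 has 31 days -> back to June 30, 1944 -> 65 left
June 1944 has 30 days -> back to May 31, 1944 -> 35 left
May 1944 has 31 days -> back to April 30, 1944 -> 4 left
April 1944: 30 - 4 = 26 -> lands on April 26

Result: 1944-04-26


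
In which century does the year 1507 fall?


Century = (year - 1) // 100 + 1
= (1507 - 1) // 100 + 1
= 1506 // 100 + 1
= 15 + 1

16th century


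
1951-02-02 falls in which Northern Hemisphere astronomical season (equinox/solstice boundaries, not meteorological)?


Date: February 2
Astronomical Winter (approx.; exact equinox/solstice day varies by year): December 21 to March 19
February 2 falls within the Winter window

Winter


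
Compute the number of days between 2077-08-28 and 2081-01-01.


From 2077-08-28 to 2081-01-01
2077-08-28: days before August = 31 + 28 + 31 + 30 + 31 + 30 + 31 = 212 (2077 is not a leap year); day of year = 212 + 28 = 240
2081-01-01: day of year = 1
Rest of 2077: 365 - 240 = 125
Full years 2078 (365), 2079 (365), 2080 (366): 1096
Total = 125 + 1096 + 1 = 1222

1222 days


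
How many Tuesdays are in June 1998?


June 1998 has 30 days
Anchor: Jan 1, 1998. With p = 1998 - 1 = 1997: (p + p//4 - p//100 + p//400) mod 7 = (1997 + 499 - 19 + 4) mod 7 = 2481 mod 7 = 3 -> Thursday (Mon=0 ... Sun=6)
Days before June (Jan-May): 151; June 1 index = (3 + 151) mod 7 = 0 -> Monday
First Tuesday is June 2
Tuesdays: 2, 9, 16, 23, 30

5 Tuesdays


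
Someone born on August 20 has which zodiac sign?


Date: August 20
Conventional tropical zodiac dates: Leo from July 23 onward; Virgo starts August 23
August 20 falls within the Leo range

Leo


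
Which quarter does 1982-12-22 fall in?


Month: December (month 12)
Q1: Jan-Mar, Q2: Apr-Jun, Q3: Jul-Sep, Q4: Oct-Dec

Q4


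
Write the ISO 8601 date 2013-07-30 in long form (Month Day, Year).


ISO 2013-07-30 parses as year=2013, month=07, day=30
Month 7 -> July

July 30, 2013


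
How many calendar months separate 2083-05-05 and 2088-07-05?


From May 2083 to July 2088
5 years * 12 = 60 months, plus 2 months = 62

62 months


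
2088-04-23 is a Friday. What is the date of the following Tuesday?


Current: Friday
Target: Tuesday
Days ahead: 4

Next Tuesday: 2088-04-27


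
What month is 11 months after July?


July is month 7
7 + 11 = 18; wrap: 18 - 12 = 6

June


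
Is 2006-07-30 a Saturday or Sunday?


Anchor: Jan 1, 2006. With p = 2006 - 1 = 2005: (p + p//4 - p//100 + p//400) mod 7 = (2005 + 501 - 20 + 5) mod 7 = 2491 mod 7 = 6 -> Sunday (Mon=0 ... Sun=6)
Day of year: 211; offset = 210
Weekday index = (6 + 210) mod 7 = 6 -> Sunday
Weekend days: Saturday, Sunday

Yes


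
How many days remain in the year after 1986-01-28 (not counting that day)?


Day of year: 28 of 365
Remaining = 365 - 28

337 days


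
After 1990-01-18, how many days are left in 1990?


Day of year: 18 of 365
Remaining = 365 - 18

347 days


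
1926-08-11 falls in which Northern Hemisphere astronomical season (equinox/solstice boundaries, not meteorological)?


Date: August 11
Astronomical Summer (approx.; exact equinox/solstice day varies by year): June 21 to September 21
August 11 falls within the Summer window

Summer


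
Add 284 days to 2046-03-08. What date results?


Start: 2046-03-08, add 284 days
March 2046 has 31 days: 31 - 8 = 23 days to March 31 -> 261 left
April 2046 has 30 days -> 231 left
May 2046 has 31 days -> 200 left
June 2046 has 30 days -> 170 left
July 2046 has 31 days -> 139 left
August 2046 has 31 days -> 108 left
September 2046 has 30 days -> 78 left
October 2046 has 31 days -> 47 left
November 2046 has 30 days -> 17 left
December 2046: 17 <= 31 -> lands on December 17

Result: 2046-12-17


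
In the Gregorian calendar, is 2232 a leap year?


Gregorian leap year rule: divisible by 4, but not by 100, unless also by 400.
2232 is divisible by 4 but not 100 -> leap year

Yes


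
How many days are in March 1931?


March 1931

31 days


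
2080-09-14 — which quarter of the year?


Month: September (month 9)
Q1: Jan-Mar, Q2: Apr-Jun, Q3: Jul-Sep, Q4: Oct-Dec

Q3


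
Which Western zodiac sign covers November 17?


Date: November 17
Conventional tropical zodiac dates: Scorpio from October 23 onward; Sagittarius starts November 22
November 17 falls within the Scorpio range

Scorpio


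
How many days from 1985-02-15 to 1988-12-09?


From 1985-02-15 to 1988-12-09
1985-02-15: days before February = 31; day of year = 31 + 15 = 46
1988-12-09: days before December = 31 + 29 + 31 + 30 + 31 + 30 + 31 + 31 + 30 + 31 + 30 = 335 (1988 is a leap year); day of year = 335 + 9 = 344
Rest of 1985: 365 - 46 = 319
Full years 1986 (365), 1987 (365): 730
Total = 319 + 730 + 344 = 1393

1393 days


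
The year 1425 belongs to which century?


Century = (year - 1) // 100 + 1
= (1425 - 1) // 100 + 1
= 1424 // 100 + 1
= 14 + 1

15th century


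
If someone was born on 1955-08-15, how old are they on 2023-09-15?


Birth: 1955-08-15
Reference: 2023-09-15
Year difference: 2023 - 1955 = 68

68 years old


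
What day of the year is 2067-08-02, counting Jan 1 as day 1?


Date: August 2, 2067
Days in months 1 through 7: 212
Plus 2 days in August

Day of year: 214


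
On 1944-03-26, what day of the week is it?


Date: March 26, 1944
Anchor: Jan 1, 1944. With p = 1944 - 1 = 1943: (p + p//4 - p//100 + p//400) mod 7 = (1943 + 485 - 19 + 4) mod 7 = 2413 mod 7 = 5 -> Saturday (Mon=0 ... Sun=6)
Days before March (Jan-Feb): 60; offset = 60 + 26 - 1 = 85
Weekday index = (5 + 85) mod 7 = 6

Day of the week: Sunday


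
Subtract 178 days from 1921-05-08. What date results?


Start: 1921-05-08, subtract 178 days
Back 8 days from May 8 reaches April 30, 1921 -> 170 left
April 1921 has 30 days -> back to March 31, 1921 -> 140 left
March 1921 has 31 days -> back to February 28, 1921 -> 109 left
February 1921 has 28 days -> back to January 31, 1921 -> 81 left
January 1921 has 31 days -> back to December 31, 1920 -> 50 left
December 1920 has 31 days -> back to November 30, 1920 -> 19 left
November 1920: 30 - 19 = 11 -> lands on November 11

Result: 1920-11-11


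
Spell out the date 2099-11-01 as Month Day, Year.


ISO 2099-11-01 parses as year=2099, month=11, day=01
Month 11 -> November

November 1, 2099


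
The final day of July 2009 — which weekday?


July 2009 has 31 days
Anchor: Jan 1, 2009. With p = 2009 - 1 = 2008: (p + p//4 - p//100 + p//400) mod 7 = (2008 + 502 - 20 + 5) mod 7 = 2495 mod 7 = 3 -> Thursday (Mon=0 ... Sun=6)
Days before July (Jan-Jun): 181; July 1 index = (3 + 181) mod 7 = 2 -> Wednesday
Last day offset: 31 - 1 = 30 days
Weekday index = (2 + 30) mod 7 = 4

Friday, July 31


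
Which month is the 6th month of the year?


Month 6 of 12

June


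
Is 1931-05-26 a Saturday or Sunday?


Anchor: Jan 1, 1931. With p = 1931 - 1 = 1930: (p + p//4 - p//100 + p//400) mod 7 = (1930 + 482 - 19 + 4) mod 7 = 2397 mod 7 = 3 -> Thursday (Mon=0 ... Sun=6)
Day of year: 146; offset = 145
Weekday index = (3 + 145) mod 7 = 1 -> Tuesday
Weekend days: Saturday, Sunday

No


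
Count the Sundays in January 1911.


January 1911 has 31 days
Anchor: Jan 1, 1911. With p = 1911 - 1 = 1910: (p + p//4 - p//100 + p//400) mod 7 = (1910 + 477 - 19 + 4) mod 7 = 2372 mod 7 = 6 -> Sunday (Mon=0 ... Sun=6)
January 1 is the anchor itself -> Sunday
First Sunday is January 1
Sundays: 1, 8, 15, 22, 29

5 Sundays


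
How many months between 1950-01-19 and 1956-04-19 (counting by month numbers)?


From January 1950 to April 1956
6 years * 12 = 72 months, plus 3 months = 75

75 months


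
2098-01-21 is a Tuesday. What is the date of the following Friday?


Current: Tuesday
Target: Friday
Days ahead: 3

Next Friday: 2098-01-24


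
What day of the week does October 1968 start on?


Target: October 1, 1968
Anchor: Jan 1, 1968. With p = 1968 - 1 = 1967: (p + p//4 - p//100 + p//400) mod 7 = (1967 + 491 - 19 + 4) mod 7 = 2443 mod 7 = 0 -> Monday (Mon=0 ... Sun=6)
Days before October (Jan-Sep): 274 days
Weekday index = (0 + 274) mod 7 = 1

Tuesday


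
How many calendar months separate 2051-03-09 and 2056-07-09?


From March 2051 to July 2056
5 years * 12 = 60 months, plus 4 months = 64

64 months


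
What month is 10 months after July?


July is month 7
7 + 10 = 17; wrap: 17 - 12 = 5

May


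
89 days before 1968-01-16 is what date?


Start: 1968-01-16, subtract 89 days
Back 16 days from January 16 reaches December 31, 1967 -> 73 left
December 1967 has 31 days -> back to November 30, 1967 -> 42 left
November 1967 has 30 days -> back to October 31, 1967 -> 12 left
October 1967: 31 - 12 = 19 -> lands on October 19

Result: 1967-10-19


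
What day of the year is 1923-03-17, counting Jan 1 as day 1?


Date: March 17, 1923
Days in months 1 through 2: 59
Plus 17 days in March

Day of year: 76


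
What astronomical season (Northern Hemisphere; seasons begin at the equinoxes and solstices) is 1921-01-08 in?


Date: January 8
Astronomical Winter (approx.; exact equinox/solstice day varies by year): December 21 to March 19
January 8 falls within the Winter window

Winter


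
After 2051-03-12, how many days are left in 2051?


Day of year: 71 of 365
Remaining = 365 - 71

294 days


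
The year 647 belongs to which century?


Century = (year - 1) // 100 + 1
= (647 - 1) // 100 + 1
= 646 // 100 + 1
= 6 + 1

7th century


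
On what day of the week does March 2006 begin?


Target: March 1, 2006
Anchor: Jan 1, 2006. With p = 2006 - 1 = 2005: (p + p//4 - p//100 + p//400) mod 7 = (2005 + 501 - 20 + 5) mod 7 = 2491 mod 7 = 6 -> Sunday (Mon=0 ... Sun=6)
Days before March (Jan-Feb): 59 days
Weekday index = (6 + 59) mod 7 = 2

Wednesday


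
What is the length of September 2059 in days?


September 2059

30 days


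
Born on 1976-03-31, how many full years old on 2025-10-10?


Birth: 1976-03-31
Reference: 2025-10-10
Year difference: 2025 - 1976 = 49

49 years old


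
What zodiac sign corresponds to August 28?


Date: August 28
Conventional tropical zodiac dates: Virgo from August 23 onward; Libra starts September 23
August 28 falls within the Virgo range

Virgo


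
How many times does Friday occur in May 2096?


May 2096 has 31 days
Anchor: Jan 1, 2096. With p = 2096 - 1 = 2095: (p + p//4 - p//100 + p//400) mod 7 = (2095 + 523 - 20 + 5) mod 7 = 2603 mod 7 = 6 -> Sunday (Mon=0 ... Sun=6)
Days before May (Jan-Apr): 121; May 1 index = (6 + 121) mod 7 = 1 -> Tuesday
First Friday is May 4
Fridays: 4, 11, 18, 25

4 Fridays


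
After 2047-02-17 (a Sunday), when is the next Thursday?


Current: Sunday
Target: Thursday
Days ahead: 4

Next Thursday: 2047-02-21


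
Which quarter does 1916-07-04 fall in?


Month: July (month 7)
Q1: Jan-Mar, Q2: Apr-Jun, Q3: Jul-Sep, Q4: Oct-Dec

Q3


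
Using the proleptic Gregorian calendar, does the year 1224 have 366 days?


Gregorian leap year rule: divisible by 4, but not by 100, unless also by 400.
1224 is divisible by 4 but not 100 -> leap year

Yes


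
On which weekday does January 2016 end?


January 2016 has 31 days
Anchor: Jan 1, 2016. With p = 2016 - 1 = 2015: (p + p//4 - p//100 + p//400) mod 7 = (2015 + 503 - 20 + 5) mod 7 = 2503 mod 7 = 4 -> Friday (Mon=0 ... Sun=6)
January 1 is the anchor itself -> Friday
Last day offset: 31 - 1 = 30 days
Weekday index = (4 + 30) mod 7 = 6

Sunday, January 31


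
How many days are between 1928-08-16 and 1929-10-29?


From 1928-08-16 to 1929-10-29
1928-08-16: days before August = 31 + 29 + 31 + 30 + 31 + 30 + 31 = 213 (1928 is a leap year); day of year = 213 + 16 = 229
1929-10-29: days before October = 31 + 28 + 31 + 30 + 31 + 30 + 31 + 31 + 30 = 273 (1929 is not a leap year); day of year = 273 + 29 = 302
Rest of 1928: 366 - 229 = 137
Total = 137 + 302 = 439

439 days


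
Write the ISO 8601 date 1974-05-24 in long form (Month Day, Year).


ISO 1974-05-24 parses as year=1974, month=05, day=24
Month 5 -> May

May 24, 1974


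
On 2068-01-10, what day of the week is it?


Date: January 10, 2068
Anchor: Jan 1, 2068. With p = 2068 - 1 = 2067: (p + p//4 - p//100 + p//400) mod 7 = (2067 + 516 - 20 + 5) mod 7 = 2568 mod 7 = 6 -> Sunday (Mon=0 ... Sun=6)
Days into year = 10 - 1 = 9
Weekday index = (6 + 9) mod 7 = 1

Day of the week: Tuesday


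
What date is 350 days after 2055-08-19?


Start: 2055-08-19, add 350 days
August 2055 has 31 days: 31 - 19 = 12 days to August 31 -> 338 left
September 2055 has 30 days -> 308 left
October 2055 has 31 days -> 277 left
November 2055 has 30 days -> 247 left
December 2055 has 31 days -> 216 left
January 2056 has 31 days -> 185 left
February 2056 has 29 days -> 156 left
March 2056 has 31 days -> 125 left
April 2056 has 30 days -> 95 left
May 2056 has 31 days -> 64 left
June 2056 has 30 days -> 34 left
July 2056 has 31 days -> 3 left
August 2056: 3 <= 31 -> lands on August 3

Result: 2056-08-03


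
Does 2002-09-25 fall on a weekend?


Anchor: Jan 1, 2002. With p = 2002 - 1 = 2001: (p + p//4 - p//100 + p//400) mod 7 = (2001 + 500 - 20 + 5) mod 7 = 2486 mod 7 = 1 -> Tuesday (Mon=0 ... Sun=6)
Day of year: 268; offset = 267
Weekday index = (1 + 267) mod 7 = 2 -> Wednesday
Weekend days: Saturday, Sunday

No


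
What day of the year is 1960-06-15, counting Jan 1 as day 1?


Date: June 15, 1960
Days in months 1 through 5: 152
Plus 15 days in June

Day of year: 167


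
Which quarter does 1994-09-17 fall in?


Month: September (month 9)
Q1: Jan-Mar, Q2: Apr-Jun, Q3: Jul-Sep, Q4: Oct-Dec

Q3


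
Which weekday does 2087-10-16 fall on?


Date: October 16, 2087
Anchor: Jan 1, 2087. With p = 2087 - 1 = 2086: (p + p//4 - p//100 + p//400) mod 7 = (2086 + 521 - 20 + 5) mod 7 = 2592 mod 7 = 2 -> Wednesday (Mon=0 ... Sun=6)
Days before October (Jan-Sep): 273; offset = 273 + 16 - 1 = 288
Weekday index = (2 + 288) mod 7 = 3

Day of the week: Thursday


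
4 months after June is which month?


June is month 6
6 + 4 = 10

October


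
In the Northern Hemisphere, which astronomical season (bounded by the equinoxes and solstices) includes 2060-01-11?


Date: January 11
Astronomical Winter (approx.; exact equinox/solstice day varies by year): December 21 to March 19
January 11 falls within the Winter window

Winter


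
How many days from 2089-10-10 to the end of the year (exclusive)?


Day of year: 283 of 365
Remaining = 365 - 283

82 days


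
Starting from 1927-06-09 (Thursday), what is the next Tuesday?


Current: Thursday
Target: Tuesday
Days ahead: 5

Next Tuesday: 1927-06-14


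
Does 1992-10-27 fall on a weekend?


Anchor: Jan 1, 1992. With p = 1992 - 1 = 1991: (p + p//4 - p//100 + p//400) mod 7 = (1991 + 497 - 19 + 4) mod 7 = 2473 mod 7 = 2 -> Wednesday (Mon=0 ... Sun=6)
Day of year: 301; offset = 300
Weekday index = (2 + 300) mod 7 = 1 -> Tuesday
Weekend days: Saturday, Sunday

No


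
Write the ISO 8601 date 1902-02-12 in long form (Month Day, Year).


ISO 1902-02-12 parses as year=1902, month=02, day=12
Month 2 -> February

February 12, 1902


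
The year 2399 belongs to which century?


Century = (year - 1) // 100 + 1
= (2399 - 1) // 100 + 1
= 2398 // 100 + 1
= 23 + 1

24th century


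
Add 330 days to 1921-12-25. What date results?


Start: 1921-12-25, add 330 days
December 1921 has 31 days: 31 - 25 = 6 days to December 31 -> 324 left
January 1922 has 31 days -> 293 left
February 1922 has 28 days -> 265 left
March 1922 has 31 days -> 234 left
April 1922 has 30 days -> 204 left
May 1922 has 31 days -> 173 left
June 1922 has 30 days -> 143 left
July 1922 has 31 days -> 112 left
August 1922 has 31 days -> 81 left
September 1922 has 30 days -> 51 left
October 1922 has 31 days -> 20 left
November 1922: 20 <= 30 -> lands on November 20

Result: 1922-11-20


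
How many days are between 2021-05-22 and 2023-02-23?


From 2021-05-22 to 2023-02-23
2021-05-22: days before May = 31 + 28 + 31 + 30 = 120 (2021 is not a leap year); day of year = 120 + 22 = 142
2023-02-23: days before February = 31; day of year = 31 + 23 = 54
Rest of 2021: 365 - 142 = 223
Full years 2022 (365): 365
Total = 223 + 365 + 54 = 642

642 days


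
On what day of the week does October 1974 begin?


Target: October 1, 1974
Anchor: Jan 1, 1974. With p = 1974 - 1 = 1973: (p + p//4 - p//100 + p//400) mod 7 = (1973 + 493 - 19 + 4) mod 7 = 2451 mod 7 = 1 -> Tuesday (Mon=0 ... Sun=6)
Days before October (Jan-Sep): 273 days
Weekday index = (1 + 273) mod 7 = 1

Tuesday


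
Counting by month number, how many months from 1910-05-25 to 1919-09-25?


From May 1910 to September 1919
9 years * 12 = 108 months, plus 4 months = 112

112 months


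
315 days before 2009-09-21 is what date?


Start: 2009-09-21, subtract 315 days
Back 21 days from September 21 reaches August 31, 2009 -> 294 left
August 2009 has 31 days -> back to July 31, 2009 -> 263 left
July 2009 has 31 days -> back to June 30, 2009 -> 232 left
June 2009 has 30 days -> back to May 31, 2009 -> 202 left
May 2009 has 31 days -> back to April 30, 2009 -> 171 left
April 2009 has 30 days -> back to March 31, 2009 -> 141 left
March 2009 has 31 days -> back to February 28, 2009 -> 110 left
February 2009 has 28 days -> back to January 31, 2009 -> 82 left
January 2009 has 31 days -> back to December 31, 2008 -> 51 left
December 2008 has 31 days -> back to November 30, 2008 -> 20 left
November 2008: 30 - 20 = 10 -> lands on November 10

Result: 2008-11-10


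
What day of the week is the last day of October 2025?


October 2025 has 31 days
Anchor: Jan 1, 2025. With p = 2025 - 1 = 2024: (p + p//4 - p//100 + p//400) mod 7 = (2024 + 506 - 20 + 5) mod 7 = 2515 mod 7 = 2 -> Wednesday (Mon=0 ... Sun=6)
Days before October (Jan-Sep): 273; October 1 index = (2 + 273) mod 7 = 2 -> Wednesday
Last day offset: 31 - 1 = 30 days
Weekday index = (2 + 30) mod 7 = 4

Friday, October 31


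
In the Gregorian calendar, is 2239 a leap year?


Gregorian leap year rule: divisible by 4, but not by 100, unless also by 400.
2239 is not divisible by 4 -> not a leap year

No


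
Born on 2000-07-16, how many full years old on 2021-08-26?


Birth: 2000-07-16
Reference: 2021-08-26
Year difference: 2021 - 2000 = 21

21 years old


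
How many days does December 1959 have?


December 1959

31 days


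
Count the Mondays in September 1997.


September 1997 has 30 days
Anchor: Jan 1, 1997. With p = 1997 - 1 = 1996: (p + p//4 - p//100 + p//400) mod 7 = (1996 + 499 - 19 + 4) mod 7 = 2480 mod 7 = 2 -> Wednesday (Mon=0 ... Sun=6)
Days before September (Jan-Aug): 243; September 1 index = (2 + 243) mod 7 = 0 -> Monday
First Monday is September 1
Mondays: 1, 8, 15, 22, 29

5 Mondays


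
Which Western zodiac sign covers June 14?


Date: June 14
Conventional tropical zodiac dates: Gemini from May 21 onward; Cancer starts June 21
June 14 falls within the Gemini range

Gemini


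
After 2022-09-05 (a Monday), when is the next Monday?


Current: Monday
Target: Monday
Days ahead: 7

Next Monday: 2022-09-12


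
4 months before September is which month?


September is month 9
9 - 4 = 5

May


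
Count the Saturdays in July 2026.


July 2026 has 31 days
Anchor: Jan 1, 2026. With p = 2026 - 1 = 2025: (p + p//4 - p//100 + p//400) mod 7 = (2025 + 506 - 20 + 5) mod 7 = 2516 mod 7 = 3 -> Thursday (Mon=0 ... Sun=6)
Days before July (Jan-Jun): 181; July 1 index = (3 + 181) mod 7 = 2 -> Wednesday
First Saturday is July 4
Saturdays: 4, 11, 18, 25

4 Saturdays


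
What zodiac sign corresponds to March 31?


Date: March 31
Conventional tropical zodiac dates: Aries from March 21 onward; Taurus starts April 20
March 31 falls within the Aries range

Aries


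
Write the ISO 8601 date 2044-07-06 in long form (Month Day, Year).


ISO 2044-07-06 parses as year=2044, month=07, day=06
Month 7 -> July

July 6, 2044


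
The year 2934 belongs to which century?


Century = (year - 1) // 100 + 1
= (2934 - 1) // 100 + 1
= 2933 // 100 + 1
= 29 + 1

30th century


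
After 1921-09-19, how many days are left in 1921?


Day of year: 262 of 365
Remaining = 365 - 262

103 days


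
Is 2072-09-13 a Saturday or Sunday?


Anchor: Jan 1, 2072. With p = 2072 - 1 = 2071: (p + p//4 - p//100 + p//400) mod 7 = (2071 + 517 - 20 + 5) mod 7 = 2573 mod 7 = 4 -> Friday (Mon=0 ... Sun=6)
Day of year: 257; offset = 256
Weekday index = (4 + 256) mod 7 = 1 -> Tuesday
Weekend days: Saturday, Sunday

No


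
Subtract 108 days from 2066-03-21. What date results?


Start: 2066-03-21, subtract 108 days
Back 21 days from March 21 reaches February 28, 2066 -> 87 left
February 2066 has 28 days -> back to January 31, 2066 -> 59 left
January 2066 has 31 days -> back to December 31, 2065 -> 28 left
December 2065: 31 - 28 = 3 -> lands on December 3

Result: 2065-12-03


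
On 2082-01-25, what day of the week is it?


Date: January 25, 2082
Anchor: Jan 1, 2082. With p = 2082 - 1 = 2081: (p + p//4 - p//100 + p//400) mod 7 = (2081 + 520 - 20 + 5) mod 7 = 2586 mod 7 = 3 -> Thursday (Mon=0 ... Sun=6)
Days into year = 25 - 1 = 24
Weekday index = (3 + 24) mod 7 = 6

Day of the week: Sunday


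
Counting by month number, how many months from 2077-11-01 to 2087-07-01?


From November 2077 to July 2087
10 years * 12 = 120 months, minus 4 months = 116

116 months


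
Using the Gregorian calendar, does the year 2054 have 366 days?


Gregorian leap year rule: divisible by 4, but not by 100, unless also by 400.
2054 is not divisible by 4 -> not a leap year

No


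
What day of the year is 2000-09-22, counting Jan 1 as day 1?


Date: September 22, 2000
Days in months 1 through 8: 244
Plus 22 days in September

Day of year: 266


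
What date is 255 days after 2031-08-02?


Start: 2031-08-02, add 255 days
August 2031 has 31 days: 31 - 2 = 29 days to August 31 -> 226 left
September 2031 has 30 days -> 196 left
October 2031 has 31 days -> 165 left
November 2031 has 30 days -> 135 left
December 2031 has 31 days -> 104 left
January 2032 has 31 days -> 73 left
February 2032 has 29 days -> 44 left
March 2032 has 31 days -> 13 left
April 2032: 13 <= 30 -> lands on April 13

Result: 2032-04-13


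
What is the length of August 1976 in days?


August 1976

31 days


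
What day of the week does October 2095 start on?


Target: October 1, 2095
Anchor: Jan 1, 2095. With p = 2095 - 1 = 2094: (p + p//4 - p//100 + p//400) mod 7 = (2094 + 523 - 20 + 5) mod 7 = 2602 mod 7 = 5 -> Saturday (Mon=0 ... Sun=6)
Days before October (Jan-Sep): 273 days
Weekday index = (5 + 273) mod 7 = 5

Saturday


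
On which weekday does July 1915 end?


July 1915 has 31 days
Anchor: Jan 1, 1915. With p = 1915 - 1 = 1914: (p + p//4 - p//100 + p//400) mod 7 = (1914 + 478 - 19 + 4) mod 7 = 2377 mod 7 = 4 -> Friday (Mon=0 ... Sun=6)
Days before July (Jan-Jun): 181; July 1 index = (4 + 181) mod 7 = 3 -> Thursday
Last day offset: 31 - 1 = 30 days
Weekday index = (3 + 30) mod 7 = 5

Saturday, July 31


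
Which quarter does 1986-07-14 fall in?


Month: July (month 7)
Q1: Jan-Mar, Q2: Apr-Jun, Q3: Jul-Sep, Q4: Oct-Dec

Q3


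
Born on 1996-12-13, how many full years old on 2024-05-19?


Birth: 1996-12-13
Reference: 2024-05-19
Year difference: 2024 - 1996 = 28
Birthday not yet reached in 2024, subtract 1

27 years old


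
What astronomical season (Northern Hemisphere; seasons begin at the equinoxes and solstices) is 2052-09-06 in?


Date: September 6
Astronomical Summer (approx.; exact equinox/solstice day varies by year): June 21 to September 21
September 6 falls within the Summer window

Summer


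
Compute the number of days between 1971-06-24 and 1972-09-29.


From 1971-06-24 to 1972-09-29
1971-06-24: days before June = 31 + 28 + 31 + 30 + 31 = 151 (1971 is not a leap year); day of year = 151 + 24 = 175
1972-09-29: days before September = 31 + 29 + 31 + 30 + 31 + 30 + 31 + 31 = 244 (1972 is a leap year); day of year = 244 + 29 = 273
Rest of 1971: 365 - 175 = 190
Total = 190 + 273 = 463

463 days


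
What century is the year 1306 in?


Century = (year - 1) // 100 + 1
= (1306 - 1) // 100 + 1
= 1305 // 100 + 1
= 13 + 1

14th century


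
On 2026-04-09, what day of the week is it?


Date: April 9, 2026
Anchor: Jan 1, 2026. With p = 2026 - 1 = 2025: (p + p//4 - p//100 + p//400) mod 7 = (2025 + 506 - 20 + 5) mod 7 = 2516 mod 7 = 3 -> Thursday (Mon=0 ... Sun=6)
Days before April (Jan-Mar): 90; offset = 90 + 9 - 1 = 98
Weekday index = (3 + 98) mod 7 = 3

Day of the week: Thursday
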